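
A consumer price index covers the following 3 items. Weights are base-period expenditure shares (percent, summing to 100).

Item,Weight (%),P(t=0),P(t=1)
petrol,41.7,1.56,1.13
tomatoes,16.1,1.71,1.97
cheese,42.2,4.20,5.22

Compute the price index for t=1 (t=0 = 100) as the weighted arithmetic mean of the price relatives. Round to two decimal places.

101.20

petrol: 41.7 × (1.13/1.56) = 41.7 × 0.724359 = 30.2058
tomatoes: 16.1 × (1.97/1.71) = 16.1 × 1.152047 = 18.5480
cheese: 42.2 × (5.22/4.20) = 42.2 × 1.242857 = 52.4486
Index = Σ wᵢ·(p₁ᵢ/p₀ᵢ) = 30.2058 + 18.5480 + 52.4486 = 101.2023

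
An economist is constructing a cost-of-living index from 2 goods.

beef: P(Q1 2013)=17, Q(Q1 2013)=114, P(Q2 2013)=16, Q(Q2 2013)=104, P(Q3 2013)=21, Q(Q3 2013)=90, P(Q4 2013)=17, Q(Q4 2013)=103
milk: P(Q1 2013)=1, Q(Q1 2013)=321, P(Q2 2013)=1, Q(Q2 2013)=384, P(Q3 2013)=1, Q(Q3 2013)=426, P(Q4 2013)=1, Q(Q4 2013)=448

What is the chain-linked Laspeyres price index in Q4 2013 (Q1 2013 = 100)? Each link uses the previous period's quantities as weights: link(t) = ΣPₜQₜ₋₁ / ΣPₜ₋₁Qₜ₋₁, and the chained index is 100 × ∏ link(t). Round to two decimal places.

100.56

Link Q1 2013→Q2 2013:
ΣP(Q2 2013)Q(Q1 2013) = 16×114 + 1×321 = 1824 + 321 = 2145
ΣP(Q1 2013)Q(Q1 2013) = 17×114 + 1×321 = 1938 + 321 = 2259
link = 2145/2259 = 0.949535
Link Q2 2013→Q3 2013:
ΣP(Q3 2013)Q(Q2 2013) = 21×104 + 1×384 = 2184 + 384 = 2568
ΣP(Q2 2013)Q(Q2 2013) = 16×104 + 1×384 = 1664 + 384 = 2048
link = 2568/2048 = 1.253906
Link Q3 2013→Q4 2013:
ΣP(Q4 2013)Q(Q3 2013) = 17×90 + 1×426 = 1530 + 426 = 1956
ΣP(Q3 2013)Q(Q3 2013) = 21×90 + 1×426 = 1890 + 426 = 2316
link = 1956/2316 = 0.844560
Chained index = 100 × 0.949535 × 1.253906 × 0.844560 = 100.5556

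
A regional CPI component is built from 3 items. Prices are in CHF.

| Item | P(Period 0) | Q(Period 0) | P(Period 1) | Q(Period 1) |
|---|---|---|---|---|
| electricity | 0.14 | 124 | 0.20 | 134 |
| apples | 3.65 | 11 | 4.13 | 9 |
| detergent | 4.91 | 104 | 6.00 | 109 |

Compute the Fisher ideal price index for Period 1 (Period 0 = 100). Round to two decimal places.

122.27

Laspeyres component (base-period weights):
ΣP(Period 1)Q(Period 0) = 0.20×124 + 4.13×11 + 6.00×104 = 24.8 + 45.43 + 624 = 694.23
ΣP(Period 0)Q(Period 0) = 0.14×124 + 3.65×11 + 4.91×104 = 17.36 + 40.15 + 510.64 = 568.15
L = 694.23 / 568.15 × 100 = 122.1913
Paasche component (current-period weights):
ΣP(Period 1)Q(Period 1) = 0.20×134 + 4.13×9 + 6.00×109 = 26.8 + 37.17 + 654 = 717.97
ΣP(Period 0)Q(Period 1) = 0.14×134 + 3.65×9 + 4.91×109 = 18.76 + 32.85 + 535.19 = 586.8
P = 717.97 / 586.8 × 100 = 122.3534
Fisher = √(L × P) = √(122.1913 × 122.3534) = 122.2724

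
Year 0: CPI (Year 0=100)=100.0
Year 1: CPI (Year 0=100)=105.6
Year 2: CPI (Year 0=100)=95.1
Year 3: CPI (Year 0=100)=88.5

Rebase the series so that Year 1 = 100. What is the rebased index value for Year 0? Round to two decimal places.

Rebased(Year 0) = 100.0 / 105.6 × 100 = 94.6970

94.70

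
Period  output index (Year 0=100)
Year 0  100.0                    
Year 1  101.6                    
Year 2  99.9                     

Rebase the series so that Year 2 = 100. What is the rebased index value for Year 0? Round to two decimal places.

100.10

Rebased(Year 0) = 100.0 / 99.9 × 100 = 100.1001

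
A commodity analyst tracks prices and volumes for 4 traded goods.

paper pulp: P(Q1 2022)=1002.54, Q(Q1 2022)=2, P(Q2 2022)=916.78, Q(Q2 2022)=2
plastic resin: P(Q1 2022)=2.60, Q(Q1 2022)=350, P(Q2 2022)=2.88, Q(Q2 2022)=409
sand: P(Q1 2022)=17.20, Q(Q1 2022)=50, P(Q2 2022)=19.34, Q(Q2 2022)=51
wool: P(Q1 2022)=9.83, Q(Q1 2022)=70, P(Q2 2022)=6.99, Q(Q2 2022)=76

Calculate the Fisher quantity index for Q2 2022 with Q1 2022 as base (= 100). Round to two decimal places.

Laspeyres component (base-period weights):
ΣP(Q1 2022)Q(Q2 2022) = 1002.54×2 + 2.60×409 + 17.20×51 + 9.83×76 = 2005.08 + 1063.4 + 877.2 + 747.08 = 4692.76
ΣP(Q1 2022)Q(Q1 2022) = 1002.54×2 + 2.60×350 + 17.20×50 + 9.83×70 = 2005.08 + 910 + 860 + 688.1 = 4463.18
L = 4692.76 / 4463.18 × 100 = 105.1439
Paasche component (current-period weights):
ΣP(Q2 2022)Q(Q2 2022) = 916.78×2 + 2.88×409 + 19.34×51 + 6.99×76 = 1833.56 + 1177.92 + 986.34 + 531.24 = 4529.06
ΣP(Q2 2022)Q(Q1 2022) = 916.78×2 + 2.88×350 + 19.34×50 + 6.99×70 = 1833.56 + 1008 + 967 + 489.3 = 4297.86
P = 4529.06 / 4297.86 × 100 = 105.3794
Fisher = √(L × P) = √(105.1439 × 105.3794) = 105.2616

105.26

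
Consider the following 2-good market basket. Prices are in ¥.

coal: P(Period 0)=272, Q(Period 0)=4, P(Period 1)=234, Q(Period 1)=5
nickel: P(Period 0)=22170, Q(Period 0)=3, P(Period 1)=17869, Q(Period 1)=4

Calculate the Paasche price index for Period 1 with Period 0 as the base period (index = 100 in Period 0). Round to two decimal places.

80.68

Paasche price index uses current-period quantities as weights.
ΣP(Period 1)·Q(Period 1) = 234×5 + 17869×4 = 1170 + 71476 = 72646
ΣP(Period 0)·Q(Period 1) = 272×5 + 22170×4 = 1360 + 88680 = 90040
Index = 72646 / 90040 × 100 = 80.6819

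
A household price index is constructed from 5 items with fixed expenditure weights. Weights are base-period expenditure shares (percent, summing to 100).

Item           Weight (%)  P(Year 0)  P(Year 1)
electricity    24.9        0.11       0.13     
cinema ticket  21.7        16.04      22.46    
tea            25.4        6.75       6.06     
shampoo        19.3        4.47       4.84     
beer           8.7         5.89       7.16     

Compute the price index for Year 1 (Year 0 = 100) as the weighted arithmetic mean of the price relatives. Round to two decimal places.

114.09

electricity: 24.9 × (0.13/0.11) = 24.9 × 1.181818 = 29.4273
cinema ticket: 21.7 × (22.46/16.04) = 21.7 × 1.400249 = 30.3854
tea: 25.4 × (6.06/6.75) = 25.4 × 0.897778 = 22.8036
shampoo: 19.3 × (4.84/4.47) = 19.3 × 1.082774 = 20.8975
beer: 8.7 × (7.16/5.89) = 8.7 × 1.215620 = 10.5759
Index = Σ wᵢ·(p₁ᵢ/p₀ᵢ) = 29.4273 + 30.3854 + 22.8036 + 20.8975 + 10.5759 = 114.0897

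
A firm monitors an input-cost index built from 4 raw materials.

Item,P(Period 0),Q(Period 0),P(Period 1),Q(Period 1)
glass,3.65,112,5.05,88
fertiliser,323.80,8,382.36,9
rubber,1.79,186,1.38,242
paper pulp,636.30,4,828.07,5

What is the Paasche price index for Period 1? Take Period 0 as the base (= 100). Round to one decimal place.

Paasche price index uses current-period quantities as weights.
ΣP(Period 1)·Q(Period 1) = 5.05×88 + 382.36×9 + 1.38×242 + 828.07×5 = 444.4 + 3441.24 + 333.96 + 4140.35 = 8359.95
ΣP(Period 0)·Q(Period 1) = 3.65×88 + 323.80×9 + 1.79×242 + 636.30×5 = 321.2 + 2914.2 + 433.18 + 3181.5 = 6850.08
Index = 8359.95 / 6850.08 × 100 = 122.0416

122.0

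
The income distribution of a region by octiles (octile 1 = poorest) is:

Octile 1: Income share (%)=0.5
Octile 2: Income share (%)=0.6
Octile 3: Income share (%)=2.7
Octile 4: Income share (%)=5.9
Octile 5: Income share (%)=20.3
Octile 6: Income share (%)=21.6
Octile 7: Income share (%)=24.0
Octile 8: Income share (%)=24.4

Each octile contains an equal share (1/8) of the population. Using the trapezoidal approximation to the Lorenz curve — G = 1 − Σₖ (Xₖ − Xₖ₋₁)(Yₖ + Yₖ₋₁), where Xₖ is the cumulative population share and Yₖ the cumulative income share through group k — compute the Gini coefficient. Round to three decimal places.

0.444

Cumulative income shares Yₖ: 0.0050, 0.0110, 0.0380, 0.0970, 0.3000, 0.5160, 0.7560, 1.0000
Σ (Xₖ−Xₖ₋₁)(Yₖ+Yₖ₋₁) = (1/8)(0.0050+0.0000) + (1/8)(0.0110+0.0050) + (1/8)(0.0380+0.0110) + (1/8)(0.0970+0.0380) + (1/8)(0.3000+0.0970) + (1/8)(0.5160+0.3000) + (1/8)(0.7560+0.5160) + (1/8)(1.0000+0.7560)
  = 0.0006 + 0.0020 + 0.0061 + 0.0169 + 0.0496 + 0.1020 + 0.1590 + 0.2195 = 0.5557
G = 1 − 0.5557 = 0.4443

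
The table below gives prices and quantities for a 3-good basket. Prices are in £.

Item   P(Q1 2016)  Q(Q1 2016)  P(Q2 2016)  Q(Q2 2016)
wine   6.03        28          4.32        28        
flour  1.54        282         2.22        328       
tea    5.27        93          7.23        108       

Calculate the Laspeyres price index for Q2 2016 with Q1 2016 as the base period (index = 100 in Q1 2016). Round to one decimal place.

129.8

Laspeyres price index uses base-period quantities as weights.
ΣP(Q2 2016)·Q(Q1 2016) = 4.32×28 + 2.22×282 + 7.23×93 = 120.96 + 626.04 + 672.39 = 1419.39
ΣP(Q1 2016)·Q(Q1 2016) = 6.03×28 + 1.54×282 + 5.27×93 = 168.84 + 434.28 + 490.11 = 1093.23
Index = 1419.39 / 1093.23 × 100 = 129.8345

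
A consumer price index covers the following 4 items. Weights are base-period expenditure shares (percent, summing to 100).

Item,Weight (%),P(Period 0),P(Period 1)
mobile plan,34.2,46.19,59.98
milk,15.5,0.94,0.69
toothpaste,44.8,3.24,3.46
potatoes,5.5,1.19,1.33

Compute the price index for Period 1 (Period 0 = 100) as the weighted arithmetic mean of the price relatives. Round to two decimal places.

109.78

mobile plan: 34.2 × (59.98/46.19) = 34.2 × 1.298549 = 44.4104
milk: 15.5 × (0.69/0.94) = 15.5 × 0.734043 = 11.3777
toothpaste: 44.8 × (3.46/3.24) = 44.8 × 1.067901 = 47.8420
potatoes: 5.5 × (1.33/1.19) = 5.5 × 1.117647 = 6.1471
Index = Σ wᵢ·(p₁ᵢ/p₀ᵢ) = 44.4104 + 11.3777 + 47.8420 + 6.1471 = 109.7771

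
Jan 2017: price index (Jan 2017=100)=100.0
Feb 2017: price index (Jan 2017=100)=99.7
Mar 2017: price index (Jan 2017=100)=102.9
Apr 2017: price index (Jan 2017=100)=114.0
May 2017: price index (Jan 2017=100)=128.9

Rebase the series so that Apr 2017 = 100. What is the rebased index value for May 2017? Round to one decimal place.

113.1

Rebased(May 2017) = 128.9 / 114.0 × 100 = 113.0702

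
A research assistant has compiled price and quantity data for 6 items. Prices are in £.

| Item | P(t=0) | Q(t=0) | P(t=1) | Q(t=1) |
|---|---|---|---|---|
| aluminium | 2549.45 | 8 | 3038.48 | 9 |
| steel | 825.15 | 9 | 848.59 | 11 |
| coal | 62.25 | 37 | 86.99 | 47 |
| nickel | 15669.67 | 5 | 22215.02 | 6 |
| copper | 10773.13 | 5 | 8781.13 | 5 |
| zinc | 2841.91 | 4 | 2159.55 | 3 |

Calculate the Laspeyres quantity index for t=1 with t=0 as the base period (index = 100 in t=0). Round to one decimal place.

Laspeyres quantity index uses base-period prices as weights.
ΣP(t=0)·Q(t=1) = 2549.45×9 + 825.15×11 + 62.25×47 + 15669.67×6 + 10773.13×5 + 2841.91×3 = 22945.05 + 9076.65 + 2925.75 + 94018.02 + 53865.65 + 8525.73 = 191356.85
ΣP(t=0)·Q(t=0) = 2549.45×8 + 825.15×9 + 62.25×37 + 15669.67×5 + 10773.13×5 + 2841.91×4 = 20395.6 + 7426.35 + 2303.25 + 78348.35 + 53865.65 + 11367.64 = 173706.84
Index = 191356.85 / 173706.84 × 100 = 110.1608

110.2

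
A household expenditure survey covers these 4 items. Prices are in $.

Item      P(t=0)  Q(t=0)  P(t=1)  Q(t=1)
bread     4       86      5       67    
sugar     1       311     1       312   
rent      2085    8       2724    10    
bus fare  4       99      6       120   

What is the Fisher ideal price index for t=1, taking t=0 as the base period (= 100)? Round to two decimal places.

130.50

Laspeyres component (base-period weights):
ΣP(t=1)Q(t=0) = 5×86 + 1×311 + 2724×8 + 6×99 = 430 + 311 + 21792 + 594 = 23127
ΣP(t=0)Q(t=0) = 4×86 + 1×311 + 2085×8 + 4×99 = 344 + 311 + 16680 + 396 = 17731
L = 23127 / 17731 × 100 = 130.4326
Paasche component (current-period weights):
ΣP(t=1)Q(t=1) = 5×67 + 1×312 + 2724×10 + 6×120 = 335 + 312 + 27240 + 720 = 28607
ΣP(t=0)Q(t=1) = 4×67 + 1×312 + 2085×10 + 4×120 = 268 + 312 + 20850 + 480 = 21910
P = 28607 / 21910 × 100 = 130.5660
Fisher = √(L × P) = √(130.4326 × 130.5660) = 130.4992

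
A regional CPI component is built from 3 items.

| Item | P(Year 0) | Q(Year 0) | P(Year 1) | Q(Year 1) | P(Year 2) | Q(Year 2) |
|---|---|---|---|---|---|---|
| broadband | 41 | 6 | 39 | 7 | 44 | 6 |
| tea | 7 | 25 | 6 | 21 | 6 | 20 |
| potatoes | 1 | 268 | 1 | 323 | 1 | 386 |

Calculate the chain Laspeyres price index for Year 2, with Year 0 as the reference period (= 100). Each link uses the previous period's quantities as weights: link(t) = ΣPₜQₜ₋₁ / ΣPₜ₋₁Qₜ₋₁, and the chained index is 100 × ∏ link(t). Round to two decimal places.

99.22

Link Year 0→Year 1:
ΣP(Year 1)Q(Year 0) = 39×6 + 6×25 + 1×268 = 234 + 150 + 268 = 652
ΣP(Year 0)Q(Year 0) = 41×6 + 7×25 + 1×268 = 246 + 175 + 268 = 689
link = 652/689 = 0.946299
Link Year 1→Year 2:
ΣP(Year 2)Q(Year 1) = 44×7 + 6×21 + 1×323 = 308 + 126 + 323 = 757
ΣP(Year 1)Q(Year 1) = 39×7 + 6×21 + 1×323 = 273 + 126 + 323 = 722
link = 757/722 = 1.048476
Chained index = 100 × 0.946299 × 1.048476 = 99.2172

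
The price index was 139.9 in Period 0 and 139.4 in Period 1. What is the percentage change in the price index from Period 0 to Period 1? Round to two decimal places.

-0.36%

Change = (139.4 − 139.9) / 139.9 × 100
       = -0.5 / 139.9 × 100 = -0.3574%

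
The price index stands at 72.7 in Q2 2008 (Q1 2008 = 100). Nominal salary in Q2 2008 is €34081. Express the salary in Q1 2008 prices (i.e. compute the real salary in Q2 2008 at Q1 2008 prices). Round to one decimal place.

46879.0

Real = Nominal ÷ (Index/100) = 34081 ÷ (72.7/100)
     = 34081 ÷ 0.727 = 46878.9546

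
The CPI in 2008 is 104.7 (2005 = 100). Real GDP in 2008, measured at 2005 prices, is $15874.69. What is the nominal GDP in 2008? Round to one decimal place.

Nominal = Real × (Index/100) = 15874.69 × (104.7/100)
        = 15874.69 × 1.047 = 16620.8004

16620.8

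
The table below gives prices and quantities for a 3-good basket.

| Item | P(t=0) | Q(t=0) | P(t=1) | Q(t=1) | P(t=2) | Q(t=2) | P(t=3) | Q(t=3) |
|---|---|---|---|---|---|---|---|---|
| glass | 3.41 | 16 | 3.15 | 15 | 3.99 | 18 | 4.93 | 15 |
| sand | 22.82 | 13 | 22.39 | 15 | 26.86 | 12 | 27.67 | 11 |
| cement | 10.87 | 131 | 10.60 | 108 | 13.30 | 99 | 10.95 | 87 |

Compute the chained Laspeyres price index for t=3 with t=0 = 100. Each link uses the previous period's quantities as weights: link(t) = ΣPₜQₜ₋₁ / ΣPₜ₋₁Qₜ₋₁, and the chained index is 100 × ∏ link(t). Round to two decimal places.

Link t=0→t=1:
ΣP(t=1)Q(t=0) = 3.15×16 + 22.39×13 + 10.60×131 = 50.4 + 291.07 + 1388.6 = 1730.07
ΣP(t=0)Q(t=0) = 3.41×16 + 22.82×13 + 10.87×131 = 54.56 + 296.66 + 1423.97 = 1775.19
link = 1730.07/1775.19 = 0.974583
Link t=1→t=2:
ΣP(t=2)Q(t=1) = 3.99×15 + 26.86×15 + 13.30×108 = 59.85 + 402.9 + 1436.4 = 1899.15
ΣP(t=1)Q(t=1) = 3.15×15 + 22.39×15 + 10.60×108 = 47.25 + 335.85 + 1144.8 = 1527.9
link = 1899.15/1527.9 = 1.242981
Link t=2→t=3:
ΣP(t=3)Q(t=2) = 4.93×18 + 27.67×12 + 10.95×99 = 88.74 + 332.04 + 1084.05 = 1504.83
ΣP(t=2)Q(t=2) = 3.99×18 + 26.86×12 + 13.30×99 = 71.82 + 322.32 + 1316.7 = 1710.84
link = 1504.83/1710.84 = 0.879585
Chained index = 100 × 0.974583 × 1.242981 × 0.879585 = 106.5519

106.55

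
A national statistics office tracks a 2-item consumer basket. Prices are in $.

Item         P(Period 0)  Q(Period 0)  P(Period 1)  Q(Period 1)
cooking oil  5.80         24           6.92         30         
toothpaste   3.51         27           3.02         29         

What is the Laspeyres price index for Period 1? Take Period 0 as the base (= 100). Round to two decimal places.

105.83

Laspeyres price index uses base-period quantities as weights.
ΣP(Period 1)·Q(Period 0) = 6.92×24 + 3.02×27 = 166.08 + 81.54 = 247.62
ΣP(Period 0)·Q(Period 0) = 5.80×24 + 3.51×27 = 139.2 + 94.77 = 233.97
Index = 247.62 / 233.97 × 100 = 105.8341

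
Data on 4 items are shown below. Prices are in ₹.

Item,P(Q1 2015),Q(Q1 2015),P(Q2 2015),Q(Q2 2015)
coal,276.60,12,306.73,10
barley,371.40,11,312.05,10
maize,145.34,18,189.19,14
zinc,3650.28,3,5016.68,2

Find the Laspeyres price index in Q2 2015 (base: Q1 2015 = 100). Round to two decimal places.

121.92

Laspeyres price index uses base-period quantities as weights.
ΣP(Q2 2015)·Q(Q1 2015) = 306.73×12 + 312.05×11 + 189.19×18 + 5016.68×3 = 3680.76 + 3432.55 + 3405.42 + 15050.04 = 25568.77
ΣP(Q1 2015)·Q(Q1 2015) = 276.60×12 + 371.40×11 + 145.34×18 + 3650.28×3 = 3319.2 + 4085.4 + 2616.12 + 10950.84 = 20971.56
Index = 25568.77 / 20971.56 × 100 = 121.9212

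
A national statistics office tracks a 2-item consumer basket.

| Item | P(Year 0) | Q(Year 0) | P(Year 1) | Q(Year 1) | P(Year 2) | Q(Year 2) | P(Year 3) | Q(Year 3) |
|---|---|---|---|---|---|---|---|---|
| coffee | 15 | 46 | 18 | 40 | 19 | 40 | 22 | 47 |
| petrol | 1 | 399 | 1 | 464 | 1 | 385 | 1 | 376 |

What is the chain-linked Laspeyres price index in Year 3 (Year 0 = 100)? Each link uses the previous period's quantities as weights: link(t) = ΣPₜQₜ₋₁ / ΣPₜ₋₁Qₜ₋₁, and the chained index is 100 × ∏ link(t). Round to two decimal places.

Link Year 0→Year 1:
ΣP(Year 1)Q(Year 0) = 18×46 + 1×399 = 828 + 399 = 1227
ΣP(Year 0)Q(Year 0) = 15×46 + 1×399 = 690 + 399 = 1089
link = 1227/1089 = 1.126722
Link Year 1→Year 2:
ΣP(Year 2)Q(Year 1) = 19×40 + 1×464 = 760 + 464 = 1224
ΣP(Year 1)Q(Year 1) = 18×40 + 1×464 = 720 + 464 = 1184
link = 1224/1184 = 1.033784
Link Year 2→Year 3:
ΣP(Year 3)Q(Year 2) = 22×40 + 1×385 = 880 + 385 = 1265
ΣP(Year 2)Q(Year 2) = 19×40 + 1×385 = 760 + 385 = 1145
link = 1265/1145 = 1.104803
Chained index = 100 × 1.126722 × 1.033784 × 1.104803 = 128.6860

128.69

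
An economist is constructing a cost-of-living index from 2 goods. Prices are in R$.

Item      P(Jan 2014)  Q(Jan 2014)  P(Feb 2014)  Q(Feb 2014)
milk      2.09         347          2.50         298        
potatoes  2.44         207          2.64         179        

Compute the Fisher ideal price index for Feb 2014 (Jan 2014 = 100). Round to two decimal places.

Laspeyres component (base-period weights):
ΣP(Feb 2014)Q(Jan 2014) = 2.50×347 + 2.64×207 = 867.5 + 546.48 = 1413.98
ΣP(Jan 2014)Q(Jan 2014) = 2.09×347 + 2.44×207 = 725.23 + 505.08 = 1230.31
L = 1413.98 / 1230.31 × 100 = 114.9288
Paasche component (current-period weights):
ΣP(Feb 2014)Q(Feb 2014) = 2.50×298 + 2.64×179 = 745 + 472.56 = 1217.56
ΣP(Jan 2014)Q(Feb 2014) = 2.09×298 + 2.44×179 = 622.82 + 436.76 = 1059.58
P = 1217.56 / 1059.58 × 100 = 114.9097
Fisher = √(L × P) = √(114.9288 × 114.9097) = 114.9192

114.92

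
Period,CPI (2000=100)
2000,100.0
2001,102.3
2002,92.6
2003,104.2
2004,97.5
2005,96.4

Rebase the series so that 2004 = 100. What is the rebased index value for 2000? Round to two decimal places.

Rebased(2000) = 100.0 / 97.5 × 100 = 102.5641

102.56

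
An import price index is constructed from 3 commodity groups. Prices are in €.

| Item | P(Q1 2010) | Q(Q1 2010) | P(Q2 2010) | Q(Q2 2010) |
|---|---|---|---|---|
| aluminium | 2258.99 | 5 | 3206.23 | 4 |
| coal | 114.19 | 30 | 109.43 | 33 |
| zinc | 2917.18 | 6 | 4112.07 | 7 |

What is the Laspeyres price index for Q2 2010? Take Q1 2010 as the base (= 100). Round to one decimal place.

136.5

Laspeyres price index uses base-period quantities as weights.
ΣP(Q2 2010)·Q(Q1 2010) = 3206.23×5 + 109.43×30 + 4112.07×6 = 16031.15 + 3282.9 + 24672.42 = 43986.47
ΣP(Q1 2010)·Q(Q1 2010) = 2258.99×5 + 114.19×30 + 2917.18×6 = 11294.95 + 3425.7 + 17503.08 = 32223.73
Index = 43986.47 / 32223.73 × 100 = 136.5033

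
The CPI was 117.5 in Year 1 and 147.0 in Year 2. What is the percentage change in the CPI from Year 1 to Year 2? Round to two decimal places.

Change = (147.0 − 117.5) / 117.5 × 100
       = 29.5 / 117.5 × 100 = 25.1064%

25.11%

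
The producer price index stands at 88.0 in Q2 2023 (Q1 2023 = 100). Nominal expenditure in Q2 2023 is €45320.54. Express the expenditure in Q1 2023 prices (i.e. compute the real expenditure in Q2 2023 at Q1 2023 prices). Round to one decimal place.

Real = Nominal ÷ (Index/100) = 45320.54 ÷ (88.0/100)
     = 45320.54 ÷ 0.880 = 51500.6136

51500.6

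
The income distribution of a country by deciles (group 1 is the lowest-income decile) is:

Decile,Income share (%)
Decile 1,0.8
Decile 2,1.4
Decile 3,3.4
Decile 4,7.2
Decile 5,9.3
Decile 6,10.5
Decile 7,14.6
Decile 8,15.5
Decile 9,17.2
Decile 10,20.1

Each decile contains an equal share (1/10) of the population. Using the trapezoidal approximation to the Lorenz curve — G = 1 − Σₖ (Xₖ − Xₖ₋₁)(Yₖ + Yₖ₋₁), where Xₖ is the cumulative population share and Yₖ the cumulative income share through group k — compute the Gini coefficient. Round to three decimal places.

0.368

Cumulative income shares Yₖ: 0.0080, 0.0220, 0.0560, 0.1280, 0.2210, 0.3260, 0.4720, 0.6270, 0.7990, 1.0000
Σ (Xₖ−Xₖ₋₁)(Yₖ+Yₖ₋₁) = (1/10)(0.0080+0.0000) + (1/10)(0.0220+0.0080) + (1/10)(0.0560+0.0220) + (1/10)(0.1280+0.0560) + (1/10)(0.2210+0.1280) + (1/10)(0.3260+0.2210) + (1/10)(0.4720+0.3260) + (1/10)(0.6270+0.4720) + (1/10)(0.7990+0.6270) + (1/10)(1.0000+0.7990)
  = 0.0008 + 0.0030 + 0.0078 + 0.0184 + 0.0349 + 0.0547 + 0.0798 + 0.1099 + 0.1426 + 0.1799 = 0.6318
G = 1 − 0.6318 = 0.3682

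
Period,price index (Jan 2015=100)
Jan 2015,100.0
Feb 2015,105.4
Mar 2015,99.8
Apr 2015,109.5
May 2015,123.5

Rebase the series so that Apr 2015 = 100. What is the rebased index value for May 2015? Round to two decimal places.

112.79

Rebased(May 2015) = 123.5 / 109.5 × 100 = 112.7854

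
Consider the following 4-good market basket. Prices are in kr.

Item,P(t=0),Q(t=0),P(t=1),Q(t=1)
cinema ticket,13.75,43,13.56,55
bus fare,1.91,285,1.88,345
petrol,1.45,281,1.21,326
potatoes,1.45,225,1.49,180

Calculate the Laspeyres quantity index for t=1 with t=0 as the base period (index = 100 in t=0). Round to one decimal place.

115.0

Laspeyres quantity index uses base-period prices as weights.
ΣP(t=0)·Q(t=1) = 13.75×55 + 1.91×345 + 1.45×326 + 1.45×180 = 756.25 + 658.95 + 472.7 + 261 = 2148.9
ΣP(t=0)·Q(t=0) = 13.75×43 + 1.91×285 + 1.45×281 + 1.45×225 = 591.25 + 544.35 + 407.45 + 326.25 = 1869.3
Index = 2148.9 / 1869.3 × 100 = 114.9575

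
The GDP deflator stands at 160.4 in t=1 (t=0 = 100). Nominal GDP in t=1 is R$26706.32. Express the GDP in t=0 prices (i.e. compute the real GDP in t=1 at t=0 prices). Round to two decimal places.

Real = Nominal ÷ (Index/100) = 26706.32 ÷ (160.4/100)
     = 26706.32 ÷ 1.604 = 16649.8254

16649.83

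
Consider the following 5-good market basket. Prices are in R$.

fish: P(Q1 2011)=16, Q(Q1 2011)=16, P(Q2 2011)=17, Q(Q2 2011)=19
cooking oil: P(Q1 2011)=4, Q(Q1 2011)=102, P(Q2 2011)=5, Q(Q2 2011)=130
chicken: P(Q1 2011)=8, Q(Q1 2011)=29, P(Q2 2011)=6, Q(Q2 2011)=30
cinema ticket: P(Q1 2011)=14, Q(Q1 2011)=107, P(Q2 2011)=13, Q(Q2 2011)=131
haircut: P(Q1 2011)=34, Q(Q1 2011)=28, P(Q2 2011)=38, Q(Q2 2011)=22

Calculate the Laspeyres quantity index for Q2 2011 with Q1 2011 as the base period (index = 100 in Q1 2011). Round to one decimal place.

Laspeyres quantity index uses base-period prices as weights.
ΣP(Q1 2011)·Q(Q2 2011) = 16×19 + 4×130 + 8×30 + 14×131 + 34×22 = 304 + 520 + 240 + 1834 + 748 = 3646
ΣP(Q1 2011)·Q(Q1 2011) = 16×16 + 4×102 + 8×29 + 14×107 + 34×28 = 256 + 408 + 232 + 1498 + 952 = 3346
Index = 3646 / 3346 × 100 = 108.9659

109.0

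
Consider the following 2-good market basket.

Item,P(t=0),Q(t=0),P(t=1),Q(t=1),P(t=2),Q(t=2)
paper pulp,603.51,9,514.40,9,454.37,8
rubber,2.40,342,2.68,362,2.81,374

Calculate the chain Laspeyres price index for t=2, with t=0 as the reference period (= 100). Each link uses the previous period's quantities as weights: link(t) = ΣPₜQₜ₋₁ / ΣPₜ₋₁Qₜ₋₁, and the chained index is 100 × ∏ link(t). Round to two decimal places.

80.89

Link t=0→t=1:
ΣP(t=1)Q(t=0) = 514.40×9 + 2.68×342 = 4629.6 + 916.56 = 5546.16
ΣP(t=0)Q(t=0) = 603.51×9 + 2.40×342 = 5431.59 + 820.8 = 6252.39
link = 5546.16/6252.39 = 0.887046
Link t=1→t=2:
ΣP(t=2)Q(t=1) = 454.37×9 + 2.81×362 = 4089.33 + 1017.22 = 5106.55
ΣP(t=1)Q(t=1) = 514.40×9 + 2.68×362 = 4629.6 + 970.16 = 5599.76
link = 5106.55/5599.76 = 0.911923
Chained index = 100 × 0.887046 × 0.911923 = 80.8918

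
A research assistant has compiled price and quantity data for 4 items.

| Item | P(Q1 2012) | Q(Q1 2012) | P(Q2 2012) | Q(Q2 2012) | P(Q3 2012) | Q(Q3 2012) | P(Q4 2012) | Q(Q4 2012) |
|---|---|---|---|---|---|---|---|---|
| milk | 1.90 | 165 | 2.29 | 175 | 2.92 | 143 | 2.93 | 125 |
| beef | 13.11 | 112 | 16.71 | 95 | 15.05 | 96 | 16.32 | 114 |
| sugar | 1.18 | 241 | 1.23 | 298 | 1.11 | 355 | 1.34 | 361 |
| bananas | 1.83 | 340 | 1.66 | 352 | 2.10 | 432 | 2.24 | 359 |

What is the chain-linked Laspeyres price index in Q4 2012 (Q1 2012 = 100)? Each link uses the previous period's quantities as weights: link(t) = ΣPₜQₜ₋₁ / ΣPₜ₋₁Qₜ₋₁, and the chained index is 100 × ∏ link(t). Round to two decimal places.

128.46

Link Q1 2012→Q2 2012:
ΣP(Q2 2012)Q(Q1 2012) = 2.29×165 + 16.71×112 + 1.23×241 + 1.66×340 = 377.85 + 1871.52 + 296.43 + 564.4 = 3110.2
ΣP(Q1 2012)Q(Q1 2012) = 1.90×165 + 13.11×112 + 1.18×241 + 1.83×340 = 313.5 + 1468.32 + 284.38 + 622.2 = 2688.4
link = 3110.2/2688.4 = 1.156896
Link Q2 2012→Q3 2012:
ΣP(Q3 2012)Q(Q2 2012) = 2.92×175 + 15.05×95 + 1.11×298 + 2.10×352 = 511 + 1429.75 + 330.78 + 739.2 = 3010.73
ΣP(Q2 2012)Q(Q2 2012) = 2.29×175 + 16.71×95 + 1.23×298 + 1.66×352 = 400.75 + 1587.45 + 366.54 + 584.32 = 2939.06
link = 3010.73/2939.06 = 1.024385
Link Q3 2012→Q4 2012:
ΣP(Q4 2012)Q(Q3 2012) = 2.93×143 + 16.32×96 + 1.34×355 + 2.24×432 = 418.99 + 1566.72 + 475.7 + 967.68 = 3429.09
ΣP(Q3 2012)Q(Q3 2012) = 2.92×143 + 15.05×96 + 1.11×355 + 2.10×432 = 417.56 + 1444.8 + 394.05 + 907.2 = 3163.61
link = 3429.09/3163.61 = 1.083917
Chained index = 100 × 1.156896 × 1.024385 × 1.083917 = 128.4558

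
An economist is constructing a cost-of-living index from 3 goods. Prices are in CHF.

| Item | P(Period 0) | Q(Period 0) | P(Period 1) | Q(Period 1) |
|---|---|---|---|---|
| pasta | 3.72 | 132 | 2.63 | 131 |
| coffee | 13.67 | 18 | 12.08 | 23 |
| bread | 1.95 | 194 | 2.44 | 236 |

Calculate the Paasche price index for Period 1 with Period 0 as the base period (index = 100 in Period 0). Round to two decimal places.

94.95

Paasche price index uses current-period quantities as weights.
ΣP(Period 1)·Q(Period 1) = 2.63×131 + 12.08×23 + 2.44×236 = 344.53 + 277.84 + 575.84 = 1198.21
ΣP(Period 0)·Q(Period 1) = 3.72×131 + 13.67×23 + 1.95×236 = 487.32 + 314.41 + 460.2 = 1261.93
Index = 1198.21 / 1261.93 × 100 = 94.9506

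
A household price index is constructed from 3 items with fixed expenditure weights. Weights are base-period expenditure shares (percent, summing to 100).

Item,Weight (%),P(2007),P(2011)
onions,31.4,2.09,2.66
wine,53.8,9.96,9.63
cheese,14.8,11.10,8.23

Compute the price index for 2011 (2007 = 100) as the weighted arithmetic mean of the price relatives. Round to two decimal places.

onions: 31.4 × (2.66/2.09) = 31.4 × 1.272727 = 39.9636
wine: 53.8 × (9.63/9.96) = 53.8 × 0.966867 = 52.0175
cheese: 14.8 × (8.23/11.10) = 14.8 × 0.741441 = 10.9733
Index = Σ wᵢ·(p₁ᵢ/p₀ᵢ) = 39.9636 + 52.0175 + 10.9733 = 102.9544

102.95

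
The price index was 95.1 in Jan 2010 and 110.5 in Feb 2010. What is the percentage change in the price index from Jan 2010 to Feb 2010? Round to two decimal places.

Change = (110.5 − 95.1) / 95.1 × 100
       = 15.4 / 95.1 × 100 = 16.1935%

16.19%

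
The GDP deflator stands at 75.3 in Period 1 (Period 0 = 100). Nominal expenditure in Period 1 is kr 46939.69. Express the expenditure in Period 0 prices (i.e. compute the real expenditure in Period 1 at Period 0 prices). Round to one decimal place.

62336.9

Real = Nominal ÷ (Index/100) = 46939.69 ÷ (75.3/100)
     = 46939.69 ÷ 0.753 = 62336.9057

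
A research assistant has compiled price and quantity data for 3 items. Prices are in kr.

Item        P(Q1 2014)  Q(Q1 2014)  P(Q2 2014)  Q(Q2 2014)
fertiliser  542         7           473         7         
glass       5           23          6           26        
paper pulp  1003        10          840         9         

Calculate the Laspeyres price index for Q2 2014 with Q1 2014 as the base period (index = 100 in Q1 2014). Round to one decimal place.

Laspeyres price index uses base-period quantities as weights.
ΣP(Q2 2014)·Q(Q1 2014) = 473×7 + 6×23 + 840×10 = 3311 + 138 + 8400 = 11849
ΣP(Q1 2014)·Q(Q1 2014) = 542×7 + 5×23 + 1003×10 = 3794 + 115 + 10030 = 13939
Index = 11849 / 13939 × 100 = 85.0061

85.0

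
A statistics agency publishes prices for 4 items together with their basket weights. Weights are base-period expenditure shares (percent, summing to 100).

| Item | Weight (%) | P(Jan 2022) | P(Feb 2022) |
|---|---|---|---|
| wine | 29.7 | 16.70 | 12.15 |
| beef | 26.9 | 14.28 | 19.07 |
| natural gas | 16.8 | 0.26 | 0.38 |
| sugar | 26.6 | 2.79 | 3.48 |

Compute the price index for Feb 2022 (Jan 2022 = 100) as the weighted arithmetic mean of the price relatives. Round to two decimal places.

wine: 29.7 × (12.15/16.70) = 29.7 × 0.727545 = 21.6081
beef: 26.9 × (19.07/14.28) = 26.9 × 1.335434 = 35.9232
natural gas: 16.8 × (0.38/0.26) = 16.8 × 1.461538 = 24.5538
sugar: 26.6 × (3.48/2.79) = 26.6 × 1.247312 = 33.1785
Index = Σ wᵢ·(p₁ᵢ/p₀ᵢ) = 21.6081 + 35.9232 + 24.5538 + 33.1785 = 115.2636

115.26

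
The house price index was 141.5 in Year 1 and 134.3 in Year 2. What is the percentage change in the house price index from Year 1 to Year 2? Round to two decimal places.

Change = (134.3 − 141.5) / 141.5 × 100
       = -7.2 / 141.5 × 100 = -5.0883%

-5.09%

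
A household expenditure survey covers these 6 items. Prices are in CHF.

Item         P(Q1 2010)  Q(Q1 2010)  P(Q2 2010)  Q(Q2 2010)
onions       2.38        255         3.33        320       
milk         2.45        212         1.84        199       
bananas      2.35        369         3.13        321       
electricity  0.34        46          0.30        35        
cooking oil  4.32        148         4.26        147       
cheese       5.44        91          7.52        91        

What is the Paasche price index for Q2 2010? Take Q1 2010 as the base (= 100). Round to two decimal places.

Paasche price index uses current-period quantities as weights.
ΣP(Q2 2010)·Q(Q2 2010) = 3.33×320 + 1.84×199 + 3.13×321 + 0.30×35 + 4.26×147 + 7.52×91 = 1065.6 + 366.16 + 1004.73 + 10.5 + 626.22 + 684.32 = 3757.53
ΣP(Q1 2010)·Q(Q2 2010) = 2.38×320 + 2.45×199 + 2.35×321 + 0.34×35 + 4.32×147 + 5.44×91 = 761.6 + 487.55 + 754.35 + 11.9 + 635.04 + 495.04 = 3145.48
Index = 3757.53 / 3145.48 × 100 = 119.4581

119.46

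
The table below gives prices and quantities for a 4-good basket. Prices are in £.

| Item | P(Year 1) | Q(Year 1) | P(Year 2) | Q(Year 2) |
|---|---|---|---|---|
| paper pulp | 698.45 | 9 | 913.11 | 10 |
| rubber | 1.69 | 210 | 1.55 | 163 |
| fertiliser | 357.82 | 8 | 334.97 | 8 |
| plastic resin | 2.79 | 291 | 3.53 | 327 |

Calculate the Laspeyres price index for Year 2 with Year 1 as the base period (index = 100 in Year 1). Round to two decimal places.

Laspeyres price index uses base-period quantities as weights.
ΣP(Year 2)·Q(Year 1) = 913.11×9 + 1.55×210 + 334.97×8 + 3.53×291 = 8217.99 + 325.5 + 2679.76 + 1027.23 = 12250.48
ΣP(Year 1)·Q(Year 1) = 698.45×9 + 1.69×210 + 357.82×8 + 2.79×291 = 6286.05 + 354.9 + 2862.56 + 811.89 = 10315.4
Index = 12250.48 / 10315.4 × 100 = 118.7591

118.76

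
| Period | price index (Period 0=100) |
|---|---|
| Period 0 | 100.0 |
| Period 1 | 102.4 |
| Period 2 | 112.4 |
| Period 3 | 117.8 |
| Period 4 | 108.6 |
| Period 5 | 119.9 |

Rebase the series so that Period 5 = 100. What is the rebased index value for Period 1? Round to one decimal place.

85.4

Rebased(Period 1) = 102.4 / 119.9 × 100 = 85.4045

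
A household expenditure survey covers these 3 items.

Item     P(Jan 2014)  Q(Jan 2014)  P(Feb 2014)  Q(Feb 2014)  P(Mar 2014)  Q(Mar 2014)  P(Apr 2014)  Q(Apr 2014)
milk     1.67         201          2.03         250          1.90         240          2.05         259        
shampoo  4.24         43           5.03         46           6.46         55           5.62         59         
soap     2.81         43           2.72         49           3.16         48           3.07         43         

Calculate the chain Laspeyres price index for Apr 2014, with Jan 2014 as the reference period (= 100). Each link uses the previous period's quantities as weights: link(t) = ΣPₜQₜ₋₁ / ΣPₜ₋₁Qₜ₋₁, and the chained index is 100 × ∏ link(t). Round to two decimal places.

Link Jan 2014→Feb 2014:
ΣP(Feb 2014)Q(Jan 2014) = 2.03×201 + 5.03×43 + 2.72×43 = 408.03 + 216.29 + 116.96 = 741.28
ΣP(Jan 2014)Q(Jan 2014) = 1.67×201 + 4.24×43 + 2.81×43 = 335.67 + 182.32 + 120.83 = 638.82
link = 741.28/638.82 = 1.160389
Link Feb 2014→Mar 2014:
ΣP(Mar 2014)Q(Feb 2014) = 1.90×250 + 6.46×46 + 3.16×49 = 475 + 297.16 + 154.84 = 927
ΣP(Feb 2014)Q(Feb 2014) = 2.03×250 + 5.03×46 + 2.72×49 = 507.5 + 231.38 + 133.28 = 872.16
link = 927/872.16 = 1.062878
Link Mar 2014→Apr 2014:
ΣP(Apr 2014)Q(Mar 2014) = 2.05×240 + 5.62×55 + 3.07×48 = 492 + 309.1 + 147.36 = 948.46
ΣP(Mar 2014)Q(Mar 2014) = 1.90×240 + 6.46×55 + 3.16×48 = 456 + 355.3 + 151.68 = 962.98
link = 948.46/962.98 = 0.984922
Chained index = 100 × 1.160389 × 1.062878 × 0.984922 = 121.4756

121.48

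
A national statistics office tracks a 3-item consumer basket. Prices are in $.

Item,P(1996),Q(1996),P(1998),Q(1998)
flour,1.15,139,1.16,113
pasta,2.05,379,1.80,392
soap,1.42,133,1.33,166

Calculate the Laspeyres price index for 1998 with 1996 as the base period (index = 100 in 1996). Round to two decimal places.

Laspeyres price index uses base-period quantities as weights.
ΣP(1998)·Q(1996) = 1.16×139 + 1.80×379 + 1.33×133 = 161.24 + 682.2 + 176.89 = 1020.33
ΣP(1996)·Q(1996) = 1.15×139 + 2.05×379 + 1.42×133 = 159.85 + 776.95 + 188.86 = 1125.66
Index = 1020.33 / 1125.66 × 100 = 90.6428

90.64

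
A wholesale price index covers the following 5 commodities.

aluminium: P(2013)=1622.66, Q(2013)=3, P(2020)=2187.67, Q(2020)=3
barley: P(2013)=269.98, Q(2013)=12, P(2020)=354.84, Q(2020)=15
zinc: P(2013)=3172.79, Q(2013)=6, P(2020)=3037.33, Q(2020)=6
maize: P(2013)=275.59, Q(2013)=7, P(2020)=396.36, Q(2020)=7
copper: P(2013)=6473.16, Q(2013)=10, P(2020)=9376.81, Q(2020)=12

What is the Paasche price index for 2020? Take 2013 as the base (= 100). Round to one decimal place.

Paasche price index uses current-period quantities as weights.
ΣP(2020)·Q(2020) = 2187.67×3 + 354.84×15 + 3037.33×6 + 396.36×7 + 9376.81×12 = 6563.01 + 5322.6 + 18223.98 + 2774.52 + 112521.72 = 145405.83
ΣP(2013)·Q(2020) = 1622.66×3 + 269.98×15 + 3172.79×6 + 275.59×7 + 6473.16×12 = 4867.98 + 4049.7 + 19036.74 + 1929.13 + 77677.92 = 107561.47
Index = 145405.83 / 107561.47 × 100 = 135.1839

135.2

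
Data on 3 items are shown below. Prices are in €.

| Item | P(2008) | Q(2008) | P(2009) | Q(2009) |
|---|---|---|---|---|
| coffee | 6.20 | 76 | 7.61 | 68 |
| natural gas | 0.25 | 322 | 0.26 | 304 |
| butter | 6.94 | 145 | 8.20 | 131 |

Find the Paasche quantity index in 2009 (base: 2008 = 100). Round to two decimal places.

90.26

Paasche quantity index uses current-period prices as weights.
ΣP(2009)·Q(2009) = 7.61×68 + 0.26×304 + 8.20×131 = 517.48 + 79.04 + 1074.2 = 1670.72
ΣP(2009)·Q(2008) = 7.61×76 + 0.26×322 + 8.20×145 = 578.36 + 83.72 + 1189 = 1851.08
Index = 1670.72 / 1851.08 × 100 = 90.2565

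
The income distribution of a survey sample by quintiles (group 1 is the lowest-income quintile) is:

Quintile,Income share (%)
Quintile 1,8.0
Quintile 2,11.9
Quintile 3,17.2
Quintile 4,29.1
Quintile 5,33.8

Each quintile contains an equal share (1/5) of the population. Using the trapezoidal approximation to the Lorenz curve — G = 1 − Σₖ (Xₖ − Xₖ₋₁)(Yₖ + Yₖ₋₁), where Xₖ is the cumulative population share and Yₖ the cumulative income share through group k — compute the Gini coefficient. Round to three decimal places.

Cumulative income shares Yₖ: 0.0800, 0.1990, 0.3710, 0.6620, 1.0000
Σ (Xₖ−Xₖ₋₁)(Yₖ+Yₖ₋₁) = (1/5)(0.0800+0.0000) + (1/5)(0.1990+0.0800) + (1/5)(0.3710+0.1990) + (1/5)(0.6620+0.3710) + (1/5)(1.0000+0.6620)
  = 0.0160 + 0.0558 + 0.1140 + 0.2066 + 0.3324 = 0.7248
G = 1 − 0.7248 = 0.2752

0.275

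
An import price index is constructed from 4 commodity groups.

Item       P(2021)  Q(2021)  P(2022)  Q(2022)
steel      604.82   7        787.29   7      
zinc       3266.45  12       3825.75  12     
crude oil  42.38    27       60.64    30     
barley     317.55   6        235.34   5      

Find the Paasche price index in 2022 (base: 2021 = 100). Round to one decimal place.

Paasche price index uses current-period quantities as weights.
ΣP(2022)·Q(2022) = 787.29×7 + 3825.75×12 + 60.64×30 + 235.34×5 = 5511.03 + 45909 + 1819.2 + 1176.7 = 54415.93
ΣP(2021)·Q(2022) = 604.82×7 + 3266.45×12 + 42.38×30 + 317.55×5 = 4233.74 + 39197.4 + 1271.4 + 1587.75 = 46290.29
Index = 54415.93 / 46290.29 × 100 = 117.5537

117.6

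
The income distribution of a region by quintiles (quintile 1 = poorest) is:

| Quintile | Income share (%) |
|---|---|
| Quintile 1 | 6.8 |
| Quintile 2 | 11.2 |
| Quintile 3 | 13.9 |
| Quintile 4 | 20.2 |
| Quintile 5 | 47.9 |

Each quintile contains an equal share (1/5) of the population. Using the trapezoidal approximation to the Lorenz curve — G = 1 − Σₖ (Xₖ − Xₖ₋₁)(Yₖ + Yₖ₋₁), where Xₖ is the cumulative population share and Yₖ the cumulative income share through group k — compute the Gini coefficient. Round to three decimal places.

Cumulative income shares Yₖ: 0.0680, 0.1800, 0.3190, 0.5210, 1.0000
Σ (Xₖ−Xₖ₋₁)(Yₖ+Yₖ₋₁) = (1/5)(0.0680+0.0000) + (1/5)(0.1800+0.0680) + (1/5)(0.3190+0.1800) + (1/5)(0.5210+0.3190) + (1/5)(1.0000+0.5210)
  = 0.0136 + 0.0496 + 0.0998 + 0.1680 + 0.3042 = 0.6352
G = 1 − 0.6352 = 0.3648

0.365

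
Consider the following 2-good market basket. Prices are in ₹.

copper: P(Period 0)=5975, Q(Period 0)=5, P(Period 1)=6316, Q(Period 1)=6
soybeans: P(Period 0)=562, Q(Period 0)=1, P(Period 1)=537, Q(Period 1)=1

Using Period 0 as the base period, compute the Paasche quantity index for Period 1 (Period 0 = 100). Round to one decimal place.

119.7

Paasche quantity index uses current-period prices as weights.
ΣP(Period 1)·Q(Period 1) = 6316×6 + 537×1 = 37896 + 537 = 38433
ΣP(Period 1)·Q(Period 0) = 6316×5 + 537×1 = 31580 + 537 = 32117
Index = 38433 / 32117 × 100 = 119.6656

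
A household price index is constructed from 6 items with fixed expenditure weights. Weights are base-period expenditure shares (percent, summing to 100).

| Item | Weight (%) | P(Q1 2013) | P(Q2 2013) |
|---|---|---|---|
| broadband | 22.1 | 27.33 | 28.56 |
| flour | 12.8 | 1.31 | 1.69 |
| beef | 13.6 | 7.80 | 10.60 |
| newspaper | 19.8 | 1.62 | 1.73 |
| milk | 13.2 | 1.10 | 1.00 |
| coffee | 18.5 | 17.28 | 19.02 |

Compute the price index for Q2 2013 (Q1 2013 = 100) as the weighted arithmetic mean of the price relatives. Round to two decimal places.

111.60

broadband: 22.1 × (28.56/27.33) = 22.1 × 1.045005 = 23.0946
flour: 12.8 × (1.69/1.31) = 12.8 × 1.290076 = 16.5130
beef: 13.6 × (10.60/7.80) = 13.6 × 1.358974 = 18.4821
newspaper: 19.8 × (1.73/1.62) = 19.8 × 1.067901 = 21.1444
milk: 13.2 × (1.00/1.10) = 13.2 × 0.909091 = 12.0000
coffee: 18.5 × (19.02/17.28) = 18.5 × 1.100694 = 20.3628
Index = Σ wᵢ·(p₁ᵢ/p₀ᵢ) = 23.0946 + 16.5130 + 18.4821 + 21.1444 + 12.0000 + 20.3628 = 111.5969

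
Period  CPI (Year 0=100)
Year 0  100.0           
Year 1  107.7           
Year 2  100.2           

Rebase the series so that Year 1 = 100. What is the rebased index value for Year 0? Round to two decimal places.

Rebased(Year 0) = 100.0 / 107.7 × 100 = 92.8505

92.85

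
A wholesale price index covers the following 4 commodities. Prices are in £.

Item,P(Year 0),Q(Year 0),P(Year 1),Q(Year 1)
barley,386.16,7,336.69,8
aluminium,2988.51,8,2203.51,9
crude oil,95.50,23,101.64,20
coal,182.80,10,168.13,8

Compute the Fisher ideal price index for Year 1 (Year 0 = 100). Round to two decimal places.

Laspeyres component (base-period weights):
ΣP(Year 1)Q(Year 0) = 336.69×7 + 2203.51×8 + 101.64×23 + 168.13×10 = 2356.83 + 17628.08 + 2337.72 + 1681.3 = 24003.93
ΣP(Year 0)Q(Year 0) = 386.16×7 + 2988.51×8 + 95.50×23 + 182.80×10 = 2703.12 + 23908.08 + 2196.5 + 1828 = 30635.7
L = 24003.93 / 30635.7 × 100 = 78.3528
Paasche component (current-period weights):
ΣP(Year 1)Q(Year 1) = 336.69×8 + 2203.51×9 + 101.64×20 + 168.13×8 = 2693.52 + 19831.59 + 2032.8 + 1345.04 = 25902.95
ΣP(Year 0)Q(Year 1) = 386.16×8 + 2988.51×9 + 95.50×20 + 182.80×8 = 3089.28 + 26896.59 + 1910 + 1462.4 = 33358.27
P = 25902.95 / 33358.27 × 100 = 77.6508
Fisher = √(L × P) = √(78.3528 × 77.6508) = 78.0010

78.00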